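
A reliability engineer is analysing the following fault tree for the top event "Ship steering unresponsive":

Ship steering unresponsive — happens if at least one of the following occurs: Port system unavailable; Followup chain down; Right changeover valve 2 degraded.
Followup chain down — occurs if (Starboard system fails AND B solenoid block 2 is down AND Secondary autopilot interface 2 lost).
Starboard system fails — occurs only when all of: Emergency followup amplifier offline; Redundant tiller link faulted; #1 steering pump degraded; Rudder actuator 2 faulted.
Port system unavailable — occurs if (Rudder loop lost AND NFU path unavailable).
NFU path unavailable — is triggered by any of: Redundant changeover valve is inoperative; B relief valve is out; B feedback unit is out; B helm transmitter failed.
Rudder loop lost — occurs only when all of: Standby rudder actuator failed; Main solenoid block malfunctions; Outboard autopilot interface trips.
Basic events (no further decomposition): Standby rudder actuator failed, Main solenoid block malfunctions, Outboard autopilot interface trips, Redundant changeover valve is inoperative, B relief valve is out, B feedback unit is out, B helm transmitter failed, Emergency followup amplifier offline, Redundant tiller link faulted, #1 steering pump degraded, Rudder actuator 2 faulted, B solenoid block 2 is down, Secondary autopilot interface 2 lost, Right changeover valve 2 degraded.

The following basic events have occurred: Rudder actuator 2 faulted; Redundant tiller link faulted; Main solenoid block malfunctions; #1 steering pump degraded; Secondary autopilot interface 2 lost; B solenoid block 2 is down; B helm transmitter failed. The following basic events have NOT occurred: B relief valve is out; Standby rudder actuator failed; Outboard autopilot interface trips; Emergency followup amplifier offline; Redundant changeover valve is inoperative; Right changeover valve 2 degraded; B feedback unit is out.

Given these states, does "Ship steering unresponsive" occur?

No

Rudder loop lost [AND]: Standby rudder actuator failed=not, Main solenoid block malfunctions=occurs, Outboard autopilot interface trips=not → not all inputs occur → does not occur.
NFU path unavailable [OR]: Redundant changeover valve is inoperative=not, B relief valve is out=not, B feedback unit is out=not, B helm transmitter failed=occurs → at least one input occurs → occurs.
Port system unavailable [AND]: Rudder loop lost=not, NFU path unavailable=occurs → not all inputs occur → does not occur.
Starboard system fails [AND]: Emergency followup amplifier offline=not, Redundant tiller link faulted=occurs, #1 steering pump degraded=occurs, Rudder actuator 2 faulted=occurs → not all inputs occur → does not occur.
Followup chain down [AND]: Starboard system fails=not, B solenoid block 2 is down=occurs, Secondary autopilot interface 2 lost=occurs → not all inputs occur → does not occur.
Ship steering unresponsive [OR]: Port system unavailable=not, Followup chain down=not, Right changeover valve 2 degraded=not → no input occurs → does not occur.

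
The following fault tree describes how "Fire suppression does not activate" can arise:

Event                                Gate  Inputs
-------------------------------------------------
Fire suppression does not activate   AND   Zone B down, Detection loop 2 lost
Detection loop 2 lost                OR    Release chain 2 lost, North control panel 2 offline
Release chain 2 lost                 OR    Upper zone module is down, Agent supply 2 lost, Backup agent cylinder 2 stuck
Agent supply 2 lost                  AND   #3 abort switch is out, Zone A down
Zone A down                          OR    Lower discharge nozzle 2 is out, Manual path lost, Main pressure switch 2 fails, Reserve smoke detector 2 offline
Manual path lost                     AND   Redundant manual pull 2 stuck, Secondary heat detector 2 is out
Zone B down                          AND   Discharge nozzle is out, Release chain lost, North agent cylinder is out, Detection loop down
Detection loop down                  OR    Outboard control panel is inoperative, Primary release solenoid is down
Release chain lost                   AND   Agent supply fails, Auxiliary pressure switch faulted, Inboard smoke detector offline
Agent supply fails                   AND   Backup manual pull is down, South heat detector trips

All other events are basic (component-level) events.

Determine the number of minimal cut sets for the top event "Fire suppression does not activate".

Agent supply fails [AND]: one cut set from each child combined → 1 × 1 = 1 cut set(s).
Release chain lost [AND]: one cut set from each child combined → 1 × 1 × 1 = 1 cut set(s).
Detection loop down [OR]: union of children's cut sets → 2 cut set(s).
Zone B down [AND]: one cut set from each child combined → 1 × 1 × 1 × 2 = 2 cut set(s).
Manual path lost [AND]: one cut set from each child combined → 1 × 1 = 1 cut set(s).
Zone A down [OR]: union of children's cut sets → 4 cut set(s).
Agent supply 2 lost [AND]: one cut set from each child combined → 1 × 4 = 4 cut set(s).
Release chain 2 lost [OR]: union of children's cut sets → 6 cut set(s).
Detection loop 2 lost [OR]: union of children's cut sets → 7 cut set(s).
Fire suppression does not activate [AND]: one cut set from each child combined → 2 × 7 = 14 cut set(s).

14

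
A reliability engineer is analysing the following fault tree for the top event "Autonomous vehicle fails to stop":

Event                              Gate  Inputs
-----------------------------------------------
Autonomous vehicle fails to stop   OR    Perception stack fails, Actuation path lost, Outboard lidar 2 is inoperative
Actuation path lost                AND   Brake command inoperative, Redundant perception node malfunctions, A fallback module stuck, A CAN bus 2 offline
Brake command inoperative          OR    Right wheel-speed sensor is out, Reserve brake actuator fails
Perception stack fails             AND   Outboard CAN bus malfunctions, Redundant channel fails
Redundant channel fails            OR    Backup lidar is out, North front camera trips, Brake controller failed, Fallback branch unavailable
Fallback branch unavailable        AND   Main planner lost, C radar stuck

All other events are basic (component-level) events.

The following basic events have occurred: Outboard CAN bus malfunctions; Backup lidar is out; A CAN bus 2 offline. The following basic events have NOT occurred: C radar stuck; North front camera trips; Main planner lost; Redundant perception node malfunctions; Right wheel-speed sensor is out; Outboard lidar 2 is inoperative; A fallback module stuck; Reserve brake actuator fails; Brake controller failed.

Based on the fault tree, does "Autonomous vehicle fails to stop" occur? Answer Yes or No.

Fallback branch unavailable [AND]: Main planner lost=not, C radar stuck=not → not all inputs occur → does not occur.
Redundant channel fails [OR]: Backup lidar is out=occurs, North front camera trips=not, Brake controller failed=not, Fallback branch unavailable=not → at least one input occurs → occurs.
Perception stack fails [AND]: Outboard CAN bus malfunctions=occurs, Redundant channel fails=occurs → all inputs occur → occurs.
Brake command inoperative [OR]: Right wheel-speed sensor is out=not, Reserve brake actuator fails=not → no input occurs → does not occur.
Actuation path lost [AND]: Brake command inoperative=not, Redundant perception node malfunctions=not, A fallback module stuck=not, A CAN bus 2 offline=occurs → not all inputs occur → does not occur.
Autonomous vehicle fails to stop [OR]: Perception stack fails=occurs, Actuation path lost=not, Outboard lidar 2 is inoperative=not → at least one input occurs → occurs.

Yes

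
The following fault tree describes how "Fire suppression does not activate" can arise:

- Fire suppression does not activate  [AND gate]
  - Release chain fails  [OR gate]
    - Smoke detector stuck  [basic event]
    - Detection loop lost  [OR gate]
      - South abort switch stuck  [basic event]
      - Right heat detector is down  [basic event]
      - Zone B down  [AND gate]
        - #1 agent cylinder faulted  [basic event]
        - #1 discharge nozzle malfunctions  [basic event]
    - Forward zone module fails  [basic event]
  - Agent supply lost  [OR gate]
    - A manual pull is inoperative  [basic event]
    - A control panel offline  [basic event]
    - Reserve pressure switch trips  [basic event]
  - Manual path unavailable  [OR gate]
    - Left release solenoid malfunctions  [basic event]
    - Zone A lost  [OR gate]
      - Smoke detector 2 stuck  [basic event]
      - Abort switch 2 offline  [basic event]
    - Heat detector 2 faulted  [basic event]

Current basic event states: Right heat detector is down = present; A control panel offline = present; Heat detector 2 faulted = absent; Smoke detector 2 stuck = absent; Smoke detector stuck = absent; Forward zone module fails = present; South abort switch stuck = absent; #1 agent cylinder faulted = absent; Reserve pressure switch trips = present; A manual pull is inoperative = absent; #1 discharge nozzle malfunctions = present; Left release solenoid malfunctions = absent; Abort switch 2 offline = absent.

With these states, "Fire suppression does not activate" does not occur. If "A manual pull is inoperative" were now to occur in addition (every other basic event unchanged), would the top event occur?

Counterfactual: set "A manual pull is inoperative" to occurred.
Zone B down [AND]: #1 agent cylinder faulted=not, #1 discharge nozzle malfunctions=occurs → not all inputs occur → does not occur.
Detection loop lost [OR]: South abort switch stuck=not, Right heat detector is down=occurs, Zone B down=not → at least one input occurs → occurs.
Release chain fails [OR]: Smoke detector stuck=not, Detection loop lost=occurs, Forward zone module fails=occurs → at least one input occurs → occurs.
Agent supply lost [OR]: A manual pull is inoperative=occurs, A control panel offline=occurs, Reserve pressure switch trips=occurs → at least one input occurs → occurs.
Zone A lost [OR]: Smoke detector 2 stuck=not, Abort switch 2 offline=not → no input occurs → does not occur.
Manual path unavailable [OR]: Left release solenoid malfunctions=not, Zone A lost=not, Heat detector 2 faulted=not → no input occurs → does not occur.
Fire suppression does not activate [AND]: Release chain fails=occurs, Agent supply lost=occurs, Manual path unavailable=not → not all inputs occur → does not occur.

No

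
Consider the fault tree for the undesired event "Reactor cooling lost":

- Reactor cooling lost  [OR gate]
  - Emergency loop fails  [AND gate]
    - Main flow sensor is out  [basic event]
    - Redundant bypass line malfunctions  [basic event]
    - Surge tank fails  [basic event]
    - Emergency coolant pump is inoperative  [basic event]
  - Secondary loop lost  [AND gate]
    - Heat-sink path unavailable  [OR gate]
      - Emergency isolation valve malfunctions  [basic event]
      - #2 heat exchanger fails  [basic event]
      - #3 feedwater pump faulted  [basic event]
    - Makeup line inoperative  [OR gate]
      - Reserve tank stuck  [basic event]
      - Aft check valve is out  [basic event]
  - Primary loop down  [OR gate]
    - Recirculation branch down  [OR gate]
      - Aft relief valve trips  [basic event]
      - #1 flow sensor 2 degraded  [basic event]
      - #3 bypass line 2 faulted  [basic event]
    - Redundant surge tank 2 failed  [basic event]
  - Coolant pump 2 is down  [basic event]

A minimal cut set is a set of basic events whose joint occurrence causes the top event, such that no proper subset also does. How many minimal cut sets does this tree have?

Emergency loop fails [AND]: one cut set from each child combined → 1 × 1 × 1 × 1 = 1 cut set(s).
Heat-sink path unavailable [OR]: union of children's cut sets → 3 cut set(s).
Makeup line inoperative [OR]: union of children's cut sets → 2 cut set(s).
Secondary loop lost [AND]: one cut set from each child combined → 3 × 2 = 6 cut set(s).
Recirculation branch down [OR]: union of children's cut sets → 3 cut set(s).
Primary loop down [OR]: union of children's cut sets → 4 cut set(s).
Reactor cooling lost [OR]: union of children's cut sets → 12 cut set(s).

12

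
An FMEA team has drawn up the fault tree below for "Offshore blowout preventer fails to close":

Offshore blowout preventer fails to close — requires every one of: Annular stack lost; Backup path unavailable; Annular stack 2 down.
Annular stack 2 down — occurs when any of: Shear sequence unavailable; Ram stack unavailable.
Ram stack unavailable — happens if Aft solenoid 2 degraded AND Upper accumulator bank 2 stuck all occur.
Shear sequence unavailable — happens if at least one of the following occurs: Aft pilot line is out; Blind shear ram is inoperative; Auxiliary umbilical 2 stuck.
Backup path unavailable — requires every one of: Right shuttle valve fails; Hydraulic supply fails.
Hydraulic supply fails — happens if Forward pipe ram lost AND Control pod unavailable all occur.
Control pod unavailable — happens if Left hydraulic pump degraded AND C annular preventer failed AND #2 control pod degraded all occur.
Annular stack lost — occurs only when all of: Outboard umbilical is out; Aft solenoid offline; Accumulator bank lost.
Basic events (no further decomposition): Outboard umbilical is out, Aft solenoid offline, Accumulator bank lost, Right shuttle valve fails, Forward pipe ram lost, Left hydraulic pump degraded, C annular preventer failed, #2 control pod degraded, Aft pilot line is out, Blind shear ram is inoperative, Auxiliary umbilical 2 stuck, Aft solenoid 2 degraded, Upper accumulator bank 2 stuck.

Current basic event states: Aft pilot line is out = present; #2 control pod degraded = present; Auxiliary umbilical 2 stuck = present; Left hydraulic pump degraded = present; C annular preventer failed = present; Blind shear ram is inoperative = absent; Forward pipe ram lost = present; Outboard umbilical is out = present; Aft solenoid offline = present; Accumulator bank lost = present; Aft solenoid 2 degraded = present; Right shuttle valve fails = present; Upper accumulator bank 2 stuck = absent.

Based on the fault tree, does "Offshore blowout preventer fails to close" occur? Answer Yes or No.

Yes

Annular stack lost [AND]: Outboard umbilical is out=occurs, Aft solenoid offline=occurs, Accumulator bank lost=occurs → all inputs occur → occurs.
Control pod unavailable [AND]: Left hydraulic pump degraded=occurs, C annular preventer failed=occurs, #2 control pod degraded=occurs → all inputs occur → occurs.
Hydraulic supply fails [AND]: Forward pipe ram lost=occurs, Control pod unavailable=occurs → all inputs occur → occurs.
Backup path unavailable [AND]: Right shuttle valve fails=occurs, Hydraulic supply fails=occurs → all inputs occur → occurs.
Shear sequence unavailable [OR]: Aft pilot line is out=occurs, Blind shear ram is inoperative=not, Auxiliary umbilical 2 stuck=occurs → at least one input occurs → occurs.
Ram stack unavailable [AND]: Aft solenoid 2 degraded=occurs, Upper accumulator bank 2 stuck=not → not all inputs occur → does not occur.
Annular stack 2 down [OR]: Shear sequence unavailable=occurs, Ram stack unavailable=not → at least one input occurs → occurs.
Offshore blowout preventer fails to close [AND]: Annular stack lost=occurs, Backup path unavailable=occurs, Annular stack 2 down=occurs → all inputs occur → occurs.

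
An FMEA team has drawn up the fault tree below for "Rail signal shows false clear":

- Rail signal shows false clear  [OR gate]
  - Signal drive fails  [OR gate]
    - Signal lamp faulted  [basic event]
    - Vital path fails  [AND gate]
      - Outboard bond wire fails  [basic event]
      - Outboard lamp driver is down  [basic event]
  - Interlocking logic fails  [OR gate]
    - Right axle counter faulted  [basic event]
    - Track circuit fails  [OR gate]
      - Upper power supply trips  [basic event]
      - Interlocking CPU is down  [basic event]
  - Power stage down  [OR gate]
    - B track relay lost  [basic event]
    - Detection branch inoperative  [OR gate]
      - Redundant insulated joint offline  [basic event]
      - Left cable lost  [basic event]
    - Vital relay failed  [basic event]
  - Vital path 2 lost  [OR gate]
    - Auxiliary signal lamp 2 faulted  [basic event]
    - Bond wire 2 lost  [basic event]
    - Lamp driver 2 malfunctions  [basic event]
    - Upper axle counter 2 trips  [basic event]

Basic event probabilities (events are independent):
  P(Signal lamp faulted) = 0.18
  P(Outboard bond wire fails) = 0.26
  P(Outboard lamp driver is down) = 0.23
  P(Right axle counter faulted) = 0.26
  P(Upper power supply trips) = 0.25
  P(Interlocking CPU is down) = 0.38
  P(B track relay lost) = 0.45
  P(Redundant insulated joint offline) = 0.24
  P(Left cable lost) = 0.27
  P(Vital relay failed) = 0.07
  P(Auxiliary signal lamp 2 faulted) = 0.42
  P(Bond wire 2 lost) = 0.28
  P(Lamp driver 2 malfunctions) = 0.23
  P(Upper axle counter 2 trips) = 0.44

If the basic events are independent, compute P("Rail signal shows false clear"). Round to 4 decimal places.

0.9864

P(Vital path fails) [AND] = 0.26 × 0.23 = 0.059800
P(Signal drive fails) [OR] = 1 − (1−0.18) × (1−0.059800) = 0.229036
P(Track circuit fails) [OR] = 1 − (1−0.25) × (1−0.38) = 0.535000
P(Interlocking logic fails) [OR] = 1 − (1−0.26) × (1−0.535000) = 0.655900
P(Detection branch inoperative) [OR] = 1 − (1−0.24) × (1−0.27) = 0.445200
P(Power stage down) [OR] = 1 − (1−0.45) × (1−0.445200) × (1−0.07) = 0.716220
P(Vital path 2 lost) [OR] = 1 − (1−0.42) × (1−0.28) × (1−0.23) × (1−0.44) = 0.819931
P(Rail signal shows false clear) [OR] = 1 − (1−0.229036) × (1−0.655900) × (1−0.716220) × (1−0.819931) = 0.986444
Rounded to 4 decimal places: P(Rail signal shows false clear) ≈ 0.9864.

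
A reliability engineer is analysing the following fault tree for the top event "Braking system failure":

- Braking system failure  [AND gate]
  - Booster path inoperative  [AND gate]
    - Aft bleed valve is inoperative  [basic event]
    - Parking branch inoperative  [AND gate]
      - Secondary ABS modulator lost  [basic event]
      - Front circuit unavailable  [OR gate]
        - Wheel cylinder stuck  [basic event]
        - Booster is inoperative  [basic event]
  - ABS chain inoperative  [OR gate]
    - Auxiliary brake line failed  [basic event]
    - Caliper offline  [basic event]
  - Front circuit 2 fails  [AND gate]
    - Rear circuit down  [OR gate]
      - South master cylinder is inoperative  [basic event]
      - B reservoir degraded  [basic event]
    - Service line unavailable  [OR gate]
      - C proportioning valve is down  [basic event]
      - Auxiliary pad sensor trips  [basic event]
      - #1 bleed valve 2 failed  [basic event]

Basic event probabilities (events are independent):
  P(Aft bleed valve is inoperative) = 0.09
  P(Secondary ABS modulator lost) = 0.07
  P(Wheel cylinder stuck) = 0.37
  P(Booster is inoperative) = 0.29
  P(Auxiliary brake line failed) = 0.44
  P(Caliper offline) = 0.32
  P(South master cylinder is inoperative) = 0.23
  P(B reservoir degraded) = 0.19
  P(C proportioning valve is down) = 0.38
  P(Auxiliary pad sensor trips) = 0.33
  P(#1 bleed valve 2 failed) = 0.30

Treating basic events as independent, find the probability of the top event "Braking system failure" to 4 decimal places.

P(Front circuit unavailable) [OR] = 1 − (1−0.37) × (1−0.29) = 0.552700
P(Parking branch inoperative) [AND] = 0.07 × 0.552700 = 0.038689
P(Booster path inoperative) [AND] = 0.09 × 0.038689 = 0.003482
P(ABS chain inoperative) [OR] = 1 − (1−0.44) × (1−0.32) = 0.619200
P(Rear circuit down) [OR] = 1 − (1−0.23) × (1−0.19) = 0.376300
P(Service line unavailable) [OR] = 1 − (1−0.38) × (1−0.33) × (1−0.30) = 0.709220
P(Front circuit 2 fails) [AND] = 0.376300 × 0.709220 = 0.266879
P(Braking system failure) [AND] = 0.003482 × 0.619200 × 0.266879 = 0.000575
Rounded to 4 decimal places: P(Braking system failure) ≈ 0.0006.

0.0006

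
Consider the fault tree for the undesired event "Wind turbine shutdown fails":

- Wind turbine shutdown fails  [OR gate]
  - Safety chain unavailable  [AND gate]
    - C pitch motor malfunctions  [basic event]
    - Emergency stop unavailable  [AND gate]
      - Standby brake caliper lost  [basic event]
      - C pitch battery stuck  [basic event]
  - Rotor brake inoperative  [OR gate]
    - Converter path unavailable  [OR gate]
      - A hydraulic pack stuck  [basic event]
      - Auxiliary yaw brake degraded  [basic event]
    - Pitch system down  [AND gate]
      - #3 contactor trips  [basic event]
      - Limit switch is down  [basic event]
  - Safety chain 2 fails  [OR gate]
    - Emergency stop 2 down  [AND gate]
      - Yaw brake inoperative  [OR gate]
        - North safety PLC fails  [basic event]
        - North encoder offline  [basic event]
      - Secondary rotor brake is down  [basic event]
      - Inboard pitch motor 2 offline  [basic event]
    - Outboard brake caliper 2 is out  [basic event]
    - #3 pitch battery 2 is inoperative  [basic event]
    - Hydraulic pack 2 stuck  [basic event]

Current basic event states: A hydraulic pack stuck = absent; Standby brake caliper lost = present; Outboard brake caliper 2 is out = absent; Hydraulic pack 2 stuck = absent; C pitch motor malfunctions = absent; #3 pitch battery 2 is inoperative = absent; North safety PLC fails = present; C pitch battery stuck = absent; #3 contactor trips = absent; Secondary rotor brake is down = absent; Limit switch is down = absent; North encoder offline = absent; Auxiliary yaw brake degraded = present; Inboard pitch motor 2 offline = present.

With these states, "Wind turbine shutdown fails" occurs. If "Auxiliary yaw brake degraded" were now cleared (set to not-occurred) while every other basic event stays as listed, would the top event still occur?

No

Counterfactual: set "Auxiliary yaw brake degraded" to not occurred.
Emergency stop unavailable [AND]: Standby brake caliper lost=occurs, C pitch battery stuck=not → not all inputs occur → does not occur.
Safety chain unavailable [AND]: C pitch motor malfunctions=not, Emergency stop unavailable=not → not all inputs occur → does not occur.
Converter path unavailable [OR]: A hydraulic pack stuck=not, Auxiliary yaw brake degraded=not → no input occurs → does not occur.
Pitch system down [AND]: #3 contactor trips=not, Limit switch is down=not → not all inputs occur → does not occur.
Rotor brake inoperative [OR]: Converter path unavailable=not, Pitch system down=not → no input occurs → does not occur.
Yaw brake inoperative [OR]: North safety PLC fails=occurs, North encoder offline=not → at least one input occurs → occurs.
Emergency stop 2 down [AND]: Yaw brake inoperative=occurs, Secondary rotor brake is down=not, Inboard pitch motor 2 offline=occurs → not all inputs occur → does not occur.
Safety chain 2 fails [OR]: Emergency stop 2 down=not, Outboard brake caliper 2 is out=not, #3 pitch battery 2 is inoperative=not, Hydraulic pack 2 stuck=not → no input occurs → does not occur.
Wind turbine shutdown fails [OR]: Safety chain unavailable=not, Rotor brake inoperative=not, Safety chain 2 fails=not → no input occurs → does not occur.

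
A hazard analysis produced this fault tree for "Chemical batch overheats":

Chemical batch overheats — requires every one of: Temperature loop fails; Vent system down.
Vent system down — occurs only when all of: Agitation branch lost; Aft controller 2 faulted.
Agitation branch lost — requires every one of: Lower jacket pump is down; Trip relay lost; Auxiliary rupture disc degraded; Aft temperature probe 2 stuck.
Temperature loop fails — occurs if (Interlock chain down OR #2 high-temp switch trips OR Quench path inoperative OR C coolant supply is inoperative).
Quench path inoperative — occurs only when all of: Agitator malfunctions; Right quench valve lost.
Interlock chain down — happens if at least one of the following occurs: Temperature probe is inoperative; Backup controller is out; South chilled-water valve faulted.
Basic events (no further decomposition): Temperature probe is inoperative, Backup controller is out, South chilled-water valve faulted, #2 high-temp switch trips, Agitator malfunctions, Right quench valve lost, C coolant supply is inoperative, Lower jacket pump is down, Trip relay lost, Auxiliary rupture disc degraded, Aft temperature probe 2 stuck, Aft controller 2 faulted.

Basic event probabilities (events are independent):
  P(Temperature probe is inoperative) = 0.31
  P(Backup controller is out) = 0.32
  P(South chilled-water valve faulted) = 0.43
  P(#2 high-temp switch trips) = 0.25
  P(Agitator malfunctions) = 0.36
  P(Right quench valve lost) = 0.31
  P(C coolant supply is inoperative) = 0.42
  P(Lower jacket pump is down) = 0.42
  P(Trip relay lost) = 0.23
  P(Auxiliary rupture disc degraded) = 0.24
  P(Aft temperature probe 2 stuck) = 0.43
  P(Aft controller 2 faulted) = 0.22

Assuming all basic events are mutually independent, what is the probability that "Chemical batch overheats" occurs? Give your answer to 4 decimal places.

P(Interlock chain down) [OR] = 1 − (1−0.31) × (1−0.32) × (1−0.43) = 0.732556
P(Quench path inoperative) [AND] = 0.36 × 0.31 = 0.111600
P(Temperature loop fails) [OR] = 1 − (1−0.732556) × (1−0.25) × (1−0.111600) × (1−0.42) = 0.896645
P(Agitation branch lost) [AND] = 0.42 × 0.23 × 0.24 × 0.43 = 0.009969
P(Vent system down) [AND] = 0.009969 × 0.22 = 0.002193
P(Chemical batch overheats) [AND] = 0.896645 × 0.002193 = 0.001966
Rounded to 4 decimal places: P(Chemical batch overheats) ≈ 0.0020.

0.0020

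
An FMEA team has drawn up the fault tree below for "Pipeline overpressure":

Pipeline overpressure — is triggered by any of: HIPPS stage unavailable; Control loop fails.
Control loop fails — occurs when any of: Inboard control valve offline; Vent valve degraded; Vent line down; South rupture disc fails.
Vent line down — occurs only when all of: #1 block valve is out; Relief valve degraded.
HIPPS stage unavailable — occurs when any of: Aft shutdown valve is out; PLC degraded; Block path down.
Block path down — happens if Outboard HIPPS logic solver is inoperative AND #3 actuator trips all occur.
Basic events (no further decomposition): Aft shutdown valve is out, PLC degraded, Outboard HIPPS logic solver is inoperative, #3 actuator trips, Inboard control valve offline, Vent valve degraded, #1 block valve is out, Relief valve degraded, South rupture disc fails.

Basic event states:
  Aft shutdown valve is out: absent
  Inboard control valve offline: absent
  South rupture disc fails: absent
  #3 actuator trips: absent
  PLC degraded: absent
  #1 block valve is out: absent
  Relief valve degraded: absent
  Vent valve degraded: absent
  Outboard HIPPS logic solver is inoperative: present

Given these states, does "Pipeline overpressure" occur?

No

Block path down [AND]: Outboard HIPPS logic solver is inoperative=occurs, #3 actuator trips=not → not all inputs occur → does not occur.
HIPPS stage unavailable [OR]: Aft shutdown valve is out=not, PLC degraded=not, Block path down=not → no input occurs → does not occur.
Vent line down [AND]: #1 block valve is out=not, Relief valve degraded=not → not all inputs occur → does not occur.
Control loop fails [OR]: Inboard control valve offline=not, Vent valve degraded=not, Vent line down=not, South rupture disc fails=not → no input occurs → does not occur.
Pipeline overpressure [OR]: HIPPS stage unavailable=not, Control loop fails=not → no input occurs → does not occur.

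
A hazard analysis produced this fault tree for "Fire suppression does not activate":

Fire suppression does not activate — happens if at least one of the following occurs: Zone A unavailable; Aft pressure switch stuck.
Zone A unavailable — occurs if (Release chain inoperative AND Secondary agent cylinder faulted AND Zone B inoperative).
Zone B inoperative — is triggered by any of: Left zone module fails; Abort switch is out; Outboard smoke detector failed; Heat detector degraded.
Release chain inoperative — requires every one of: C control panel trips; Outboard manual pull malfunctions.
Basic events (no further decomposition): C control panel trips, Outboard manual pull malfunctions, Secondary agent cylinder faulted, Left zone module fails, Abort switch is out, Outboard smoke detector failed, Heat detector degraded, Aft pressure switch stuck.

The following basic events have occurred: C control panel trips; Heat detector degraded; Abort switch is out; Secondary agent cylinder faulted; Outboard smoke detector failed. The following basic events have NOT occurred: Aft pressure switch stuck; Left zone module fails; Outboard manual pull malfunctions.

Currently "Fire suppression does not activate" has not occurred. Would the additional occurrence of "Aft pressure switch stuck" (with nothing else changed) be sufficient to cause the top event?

Counterfactual: set "Aft pressure switch stuck" to occurred.
Release chain inoperative [AND]: C control panel trips=occurs, Outboard manual pull malfunctions=not → not all inputs occur → does not occur.
Zone B inoperative [OR]: Left zone module fails=not, Abort switch is out=occurs, Outboard smoke detector failed=occurs, Heat detector degraded=occurs → at least one input occurs → occurs.
Zone A unavailable [AND]: Release chain inoperative=not, Secondary agent cylinder faulted=occurs, Zone B inoperative=occurs → not all inputs occur → does not occur.
Fire suppression does not activate [OR]: Zone A unavailable=not, Aft pressure switch stuck=occurs → at least one input occurs → occurs.

Yes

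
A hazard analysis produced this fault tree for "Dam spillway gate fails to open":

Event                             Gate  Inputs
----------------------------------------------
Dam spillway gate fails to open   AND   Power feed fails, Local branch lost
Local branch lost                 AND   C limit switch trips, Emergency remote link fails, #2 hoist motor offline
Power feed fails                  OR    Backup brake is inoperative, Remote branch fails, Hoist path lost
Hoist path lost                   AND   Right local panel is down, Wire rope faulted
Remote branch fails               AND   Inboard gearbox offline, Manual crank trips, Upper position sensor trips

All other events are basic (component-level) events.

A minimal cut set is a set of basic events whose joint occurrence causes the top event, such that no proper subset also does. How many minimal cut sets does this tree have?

3

Remote branch fails [AND]: one cut set from each child combined → 1 × 1 × 1 = 1 cut set(s).
Hoist path lost [AND]: one cut set from each child combined → 1 × 1 = 1 cut set(s).
Power feed fails [OR]: union of children's cut sets → 3 cut set(s).
Local branch lost [AND]: one cut set from each child combined → 1 × 1 × 1 = 1 cut set(s).
Dam spillway gate fails to open [AND]: one cut set from each child combined → 3 × 1 = 3 cut set(s).
Minimal cut sets: {#2 hoist motor offline, Backup brake is inoperative, C limit switch trips, Emergency remote link fails}; {#2 hoist motor offline, C limit switch trips, Emergency remote link fails, Inboard gearbox offline, Manual crank trips, Upper position sensor trips}; {#2 hoist motor offline, C limit switch trips, Emergency remote link fails, Right local panel is down, Wire rope faulted}.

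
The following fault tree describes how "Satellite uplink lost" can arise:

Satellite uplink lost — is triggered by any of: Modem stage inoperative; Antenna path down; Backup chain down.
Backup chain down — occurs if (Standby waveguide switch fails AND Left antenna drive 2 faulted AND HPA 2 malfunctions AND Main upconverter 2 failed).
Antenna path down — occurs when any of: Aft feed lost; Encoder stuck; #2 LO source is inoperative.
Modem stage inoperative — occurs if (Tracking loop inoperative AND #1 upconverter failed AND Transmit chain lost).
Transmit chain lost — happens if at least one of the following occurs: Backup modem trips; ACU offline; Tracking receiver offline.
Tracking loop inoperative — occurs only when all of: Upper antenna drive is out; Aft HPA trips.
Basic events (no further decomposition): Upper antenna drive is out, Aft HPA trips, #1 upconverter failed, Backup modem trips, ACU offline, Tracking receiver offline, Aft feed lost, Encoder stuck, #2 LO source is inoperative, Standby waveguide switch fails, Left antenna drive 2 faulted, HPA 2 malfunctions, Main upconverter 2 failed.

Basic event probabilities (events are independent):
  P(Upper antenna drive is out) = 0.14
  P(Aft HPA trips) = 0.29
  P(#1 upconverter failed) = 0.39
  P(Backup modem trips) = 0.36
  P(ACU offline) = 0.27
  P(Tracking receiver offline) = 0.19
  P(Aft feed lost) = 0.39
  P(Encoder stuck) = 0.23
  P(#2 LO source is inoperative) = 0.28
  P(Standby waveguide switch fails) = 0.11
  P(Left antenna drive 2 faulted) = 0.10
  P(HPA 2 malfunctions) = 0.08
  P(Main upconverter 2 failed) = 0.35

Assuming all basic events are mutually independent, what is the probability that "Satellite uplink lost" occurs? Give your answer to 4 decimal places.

P(Tracking loop inoperative) [AND] = 0.14 × 0.29 = 0.040600
P(Transmit chain lost) [OR] = 1 − (1−0.36) × (1−0.27) × (1−0.19) = 0.621568
P(Modem stage inoperative) [AND] = 0.040600 × 0.39 × 0.621568 = 0.009842
P(Antenna path down) [OR] = 1 − (1−0.39) × (1−0.23) × (1−0.28) = 0.661816
P(Backup chain down) [AND] = 0.11 × 0.10 × 0.08 × 0.35 = 0.000308
P(Satellite uplink lost) [OR] = 1 − (1−0.009842) × (1−0.661816) × (1−0.000308) = 0.665248
Rounded to 4 decimal places: P(Satellite uplink lost) ≈ 0.6652.

0.6652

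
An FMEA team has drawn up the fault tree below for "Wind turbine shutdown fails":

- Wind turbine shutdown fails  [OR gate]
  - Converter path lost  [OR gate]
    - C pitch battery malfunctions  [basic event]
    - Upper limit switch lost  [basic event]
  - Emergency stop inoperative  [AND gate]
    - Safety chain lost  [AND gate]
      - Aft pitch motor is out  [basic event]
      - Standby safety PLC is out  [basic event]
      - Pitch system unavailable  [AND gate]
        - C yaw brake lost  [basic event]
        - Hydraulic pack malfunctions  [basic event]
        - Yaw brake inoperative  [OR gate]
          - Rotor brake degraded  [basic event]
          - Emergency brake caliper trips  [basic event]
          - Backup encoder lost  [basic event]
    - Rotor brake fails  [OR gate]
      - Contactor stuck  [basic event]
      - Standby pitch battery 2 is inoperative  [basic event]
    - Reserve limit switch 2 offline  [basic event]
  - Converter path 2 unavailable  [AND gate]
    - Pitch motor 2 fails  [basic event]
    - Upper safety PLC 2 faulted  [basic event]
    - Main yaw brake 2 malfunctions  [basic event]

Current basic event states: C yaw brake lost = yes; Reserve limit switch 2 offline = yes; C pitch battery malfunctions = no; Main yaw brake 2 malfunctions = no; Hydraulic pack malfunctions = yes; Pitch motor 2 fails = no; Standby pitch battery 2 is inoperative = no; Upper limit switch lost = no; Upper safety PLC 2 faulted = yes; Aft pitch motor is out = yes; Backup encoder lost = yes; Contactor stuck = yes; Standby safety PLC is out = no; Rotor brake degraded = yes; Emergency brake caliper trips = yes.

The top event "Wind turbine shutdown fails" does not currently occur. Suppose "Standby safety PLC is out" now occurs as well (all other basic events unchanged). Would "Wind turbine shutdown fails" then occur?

Yes

Counterfactual: set "Standby safety PLC is out" to occurred.
Converter path lost [OR]: C pitch battery malfunctions=not, Upper limit switch lost=not → no input occurs → does not occur.
Yaw brake inoperative [OR]: Rotor brake degraded=occurs, Emergency brake caliper trips=occurs, Backup encoder lost=occurs → at least one input occurs → occurs.
Pitch system unavailable [AND]: C yaw brake lost=occurs, Hydraulic pack malfunctions=occurs, Yaw brake inoperative=occurs → all inputs occur → occurs.
Safety chain lost [AND]: Aft pitch motor is out=occurs, Standby safety PLC is out=occurs, Pitch system unavailable=occurs → all inputs occur → occurs.
Rotor brake fails [OR]: Contactor stuck=occurs, Standby pitch battery 2 is inoperative=not → at least one input occurs → occurs.
Emergency stop inoperative [AND]: Safety chain lost=occurs, Rotor brake fails=occurs, Reserve limit switch 2 offline=occurs → all inputs occur → occurs.
Converter path 2 unavailable [AND]: Pitch motor 2 fails=not, Upper safety PLC 2 faulted=occurs, Main yaw brake 2 malfunctions=not → not all inputs occur → does not occur.
Wind turbine shutdown fails [OR]: Converter path lost=not, Emergency stop inoperative=occurs, Converter path 2 unavailable=not → at least one input occurs → occurs.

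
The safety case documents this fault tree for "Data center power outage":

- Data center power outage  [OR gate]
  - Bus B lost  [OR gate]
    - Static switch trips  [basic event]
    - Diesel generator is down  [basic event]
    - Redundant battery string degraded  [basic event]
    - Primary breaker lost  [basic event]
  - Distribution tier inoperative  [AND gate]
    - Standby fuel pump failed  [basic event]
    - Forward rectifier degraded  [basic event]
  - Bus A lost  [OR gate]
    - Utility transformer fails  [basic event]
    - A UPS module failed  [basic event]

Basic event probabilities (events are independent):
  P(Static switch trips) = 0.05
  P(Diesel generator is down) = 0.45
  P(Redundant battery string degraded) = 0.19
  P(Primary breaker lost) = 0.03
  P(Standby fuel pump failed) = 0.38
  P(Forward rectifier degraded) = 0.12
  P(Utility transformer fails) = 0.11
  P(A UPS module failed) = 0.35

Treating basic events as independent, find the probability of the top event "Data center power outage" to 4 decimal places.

P(Bus B lost) [OR] = 1 − (1−0.05) × (1−0.45) × (1−0.19) × (1−0.03) = 0.589472
P(Distribution tier inoperative) [AND] = 0.38 × 0.12 = 0.045600
P(Bus A lost) [OR] = 1 − (1−0.11) × (1−0.35) = 0.421500
P(Data center power outage) [OR] = 1 − (1−0.589472) × (1−0.045600) × (1−0.421500) = 0.773339
Rounded to 4 decimal places: P(Data center power outage) ≈ 0.7733.

0.7733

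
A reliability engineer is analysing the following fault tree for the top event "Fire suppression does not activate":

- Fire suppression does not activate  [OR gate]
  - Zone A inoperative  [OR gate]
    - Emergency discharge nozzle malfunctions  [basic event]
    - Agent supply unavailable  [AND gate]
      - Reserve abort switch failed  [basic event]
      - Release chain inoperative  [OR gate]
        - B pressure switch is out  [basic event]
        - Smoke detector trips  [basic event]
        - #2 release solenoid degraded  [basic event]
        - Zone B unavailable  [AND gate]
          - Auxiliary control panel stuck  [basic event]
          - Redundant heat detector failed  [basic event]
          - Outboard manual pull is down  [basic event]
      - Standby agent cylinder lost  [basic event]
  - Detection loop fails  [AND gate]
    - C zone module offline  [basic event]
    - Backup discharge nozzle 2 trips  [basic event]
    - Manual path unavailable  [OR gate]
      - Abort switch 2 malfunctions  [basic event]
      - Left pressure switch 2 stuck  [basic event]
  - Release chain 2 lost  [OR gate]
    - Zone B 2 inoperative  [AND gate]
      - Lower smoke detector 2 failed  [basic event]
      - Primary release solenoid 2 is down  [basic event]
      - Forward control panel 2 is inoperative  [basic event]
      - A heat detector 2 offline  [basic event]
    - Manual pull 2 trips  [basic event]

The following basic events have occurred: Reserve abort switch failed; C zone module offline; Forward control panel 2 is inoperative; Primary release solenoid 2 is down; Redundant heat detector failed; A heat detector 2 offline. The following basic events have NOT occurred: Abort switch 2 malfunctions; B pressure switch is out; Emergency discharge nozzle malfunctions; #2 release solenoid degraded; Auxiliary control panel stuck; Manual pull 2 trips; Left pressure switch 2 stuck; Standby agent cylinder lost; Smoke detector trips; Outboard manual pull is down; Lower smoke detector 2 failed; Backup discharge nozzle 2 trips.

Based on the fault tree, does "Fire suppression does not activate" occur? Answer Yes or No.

Zone B unavailable [AND]: Auxiliary control panel stuck=not, Redundant heat detector failed=occurs, Outboard manual pull is down=not → not all inputs occur → does not occur.
Release chain inoperative [OR]: B pressure switch is out=not, Smoke detector trips=not, #2 release solenoid degraded=not, Zone B unavailable=not → no input occurs → does not occur.
Agent supply unavailable [AND]: Reserve abort switch failed=occurs, Release chain inoperative=not, Standby agent cylinder lost=not → not all inputs occur → does not occur.
Zone A inoperative [OR]: Emergency discharge nozzle malfunctions=not, Agent supply unavailable=not → no input occurs → does not occur.
Manual path unavailable [OR]: Abort switch 2 malfunctions=not, Left pressure switch 2 stuck=not → no input occurs → does not occur.
Detection loop fails [AND]: C zone module offline=occurs, Backup discharge nozzle 2 trips=not, Manual path unavailable=not → not all inputs occur → does not occur.
Zone B 2 inoperative [AND]: Lower smoke detector 2 failed=not, Primary release solenoid 2 is down=occurs, Forward control panel 2 is inoperative=occurs, A heat detector 2 offline=occurs → not all inputs occur → does not occur.
Release chain 2 lost [OR]: Zone B 2 inoperative=not, Manual pull 2 trips=not → no input occurs → does not occur.
Fire suppression does not activate [OR]: Zone A inoperative=not, Detection loop fails=not, Release chain 2 lost=not → no input occurs → does not occur.

No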